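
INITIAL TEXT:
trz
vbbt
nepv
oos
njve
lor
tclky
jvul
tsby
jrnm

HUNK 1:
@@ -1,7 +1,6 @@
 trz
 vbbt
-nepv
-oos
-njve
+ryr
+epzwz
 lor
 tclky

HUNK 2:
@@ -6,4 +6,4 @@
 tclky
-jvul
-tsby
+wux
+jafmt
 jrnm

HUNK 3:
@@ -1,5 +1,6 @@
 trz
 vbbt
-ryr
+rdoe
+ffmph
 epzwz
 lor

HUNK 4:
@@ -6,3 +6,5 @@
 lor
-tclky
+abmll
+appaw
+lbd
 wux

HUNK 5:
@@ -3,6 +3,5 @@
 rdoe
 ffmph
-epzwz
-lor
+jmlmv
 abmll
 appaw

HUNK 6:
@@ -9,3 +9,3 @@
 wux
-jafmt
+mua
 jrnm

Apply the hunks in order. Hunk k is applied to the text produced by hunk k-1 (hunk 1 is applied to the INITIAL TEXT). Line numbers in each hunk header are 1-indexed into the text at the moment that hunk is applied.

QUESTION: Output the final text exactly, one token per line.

Answer: trz
vbbt
rdoe
ffmph
jmlmv
abmll
appaw
lbd
wux
mua
jrnm

Derivation:
Hunk 1: at line 1 remove [nepv,oos,njve] add [ryr,epzwz] -> 9 lines: trz vbbt ryr epzwz lor tclky jvul tsby jrnm
Hunk 2: at line 6 remove [jvul,tsby] add [wux,jafmt] -> 9 lines: trz vbbt ryr epzwz lor tclky wux jafmt jrnm
Hunk 3: at line 1 remove [ryr] add [rdoe,ffmph] -> 10 lines: trz vbbt rdoe ffmph epzwz lor tclky wux jafmt jrnm
Hunk 4: at line 6 remove [tclky] add [abmll,appaw,lbd] -> 12 lines: trz vbbt rdoe ffmph epzwz lor abmll appaw lbd wux jafmt jrnm
Hunk 5: at line 3 remove [epzwz,lor] add [jmlmv] -> 11 lines: trz vbbt rdoe ffmph jmlmv abmll appaw lbd wux jafmt jrnm
Hunk 6: at line 9 remove [jafmt] add [mua] -> 11 lines: trz vbbt rdoe ffmph jmlmv abmll appaw lbd wux mua jrnm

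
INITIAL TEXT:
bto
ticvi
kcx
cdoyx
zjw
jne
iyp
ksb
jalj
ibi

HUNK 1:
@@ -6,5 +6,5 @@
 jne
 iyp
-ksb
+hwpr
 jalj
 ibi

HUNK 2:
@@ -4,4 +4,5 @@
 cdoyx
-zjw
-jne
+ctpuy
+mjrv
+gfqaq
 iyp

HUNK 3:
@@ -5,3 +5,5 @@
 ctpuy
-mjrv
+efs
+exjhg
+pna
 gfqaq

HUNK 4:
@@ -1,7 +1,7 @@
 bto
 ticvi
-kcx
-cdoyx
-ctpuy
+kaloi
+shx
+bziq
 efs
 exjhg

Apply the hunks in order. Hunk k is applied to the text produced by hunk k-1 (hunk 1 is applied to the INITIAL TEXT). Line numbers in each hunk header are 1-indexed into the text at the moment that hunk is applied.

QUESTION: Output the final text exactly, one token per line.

Hunk 1: at line 6 remove [ksb] add [hwpr] -> 10 lines: bto ticvi kcx cdoyx zjw jne iyp hwpr jalj ibi
Hunk 2: at line 4 remove [zjw,jne] add [ctpuy,mjrv,gfqaq] -> 11 lines: bto ticvi kcx cdoyx ctpuy mjrv gfqaq iyp hwpr jalj ibi
Hunk 3: at line 5 remove [mjrv] add [efs,exjhg,pna] -> 13 lines: bto ticvi kcx cdoyx ctpuy efs exjhg pna gfqaq iyp hwpr jalj ibi
Hunk 4: at line 1 remove [kcx,cdoyx,ctpuy] add [kaloi,shx,bziq] -> 13 lines: bto ticvi kaloi shx bziq efs exjhg pna gfqaq iyp hwpr jalj ibi

Answer: bto
ticvi
kaloi
shx
bziq
efs
exjhg
pna
gfqaq
iyp
hwpr
jalj
ibi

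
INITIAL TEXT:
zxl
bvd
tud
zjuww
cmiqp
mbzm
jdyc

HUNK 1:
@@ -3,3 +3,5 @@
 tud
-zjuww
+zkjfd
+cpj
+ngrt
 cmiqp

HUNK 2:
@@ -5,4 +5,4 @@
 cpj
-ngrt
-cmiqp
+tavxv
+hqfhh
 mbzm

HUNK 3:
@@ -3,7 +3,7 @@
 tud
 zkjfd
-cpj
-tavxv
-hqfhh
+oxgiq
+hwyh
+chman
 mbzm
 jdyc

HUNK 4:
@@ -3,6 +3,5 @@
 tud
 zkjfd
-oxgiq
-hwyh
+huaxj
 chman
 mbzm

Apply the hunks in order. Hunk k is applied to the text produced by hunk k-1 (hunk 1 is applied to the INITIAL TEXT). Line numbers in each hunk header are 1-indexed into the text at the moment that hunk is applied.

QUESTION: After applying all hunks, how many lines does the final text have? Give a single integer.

Hunk 1: at line 3 remove [zjuww] add [zkjfd,cpj,ngrt] -> 9 lines: zxl bvd tud zkjfd cpj ngrt cmiqp mbzm jdyc
Hunk 2: at line 5 remove [ngrt,cmiqp] add [tavxv,hqfhh] -> 9 lines: zxl bvd tud zkjfd cpj tavxv hqfhh mbzm jdyc
Hunk 3: at line 3 remove [cpj,tavxv,hqfhh] add [oxgiq,hwyh,chman] -> 9 lines: zxl bvd tud zkjfd oxgiq hwyh chman mbzm jdyc
Hunk 4: at line 3 remove [oxgiq,hwyh] add [huaxj] -> 8 lines: zxl bvd tud zkjfd huaxj chman mbzm jdyc
Final line count: 8

Answer: 8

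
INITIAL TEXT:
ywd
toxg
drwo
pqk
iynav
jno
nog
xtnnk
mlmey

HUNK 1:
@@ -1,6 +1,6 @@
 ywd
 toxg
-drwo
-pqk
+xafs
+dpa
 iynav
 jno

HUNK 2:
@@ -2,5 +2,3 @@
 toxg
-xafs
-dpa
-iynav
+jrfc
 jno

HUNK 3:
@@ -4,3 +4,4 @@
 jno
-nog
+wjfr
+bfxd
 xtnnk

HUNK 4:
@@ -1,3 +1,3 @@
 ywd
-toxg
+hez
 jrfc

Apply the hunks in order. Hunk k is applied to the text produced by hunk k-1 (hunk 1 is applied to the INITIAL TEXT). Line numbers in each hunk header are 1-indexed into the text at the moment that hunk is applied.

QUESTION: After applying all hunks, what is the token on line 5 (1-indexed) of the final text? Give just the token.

Answer: wjfr

Derivation:
Hunk 1: at line 1 remove [drwo,pqk] add [xafs,dpa] -> 9 lines: ywd toxg xafs dpa iynav jno nog xtnnk mlmey
Hunk 2: at line 2 remove [xafs,dpa,iynav] add [jrfc] -> 7 lines: ywd toxg jrfc jno nog xtnnk mlmey
Hunk 3: at line 4 remove [nog] add [wjfr,bfxd] -> 8 lines: ywd toxg jrfc jno wjfr bfxd xtnnk mlmey
Hunk 4: at line 1 remove [toxg] add [hez] -> 8 lines: ywd hez jrfc jno wjfr bfxd xtnnk mlmey
Final line 5: wjfr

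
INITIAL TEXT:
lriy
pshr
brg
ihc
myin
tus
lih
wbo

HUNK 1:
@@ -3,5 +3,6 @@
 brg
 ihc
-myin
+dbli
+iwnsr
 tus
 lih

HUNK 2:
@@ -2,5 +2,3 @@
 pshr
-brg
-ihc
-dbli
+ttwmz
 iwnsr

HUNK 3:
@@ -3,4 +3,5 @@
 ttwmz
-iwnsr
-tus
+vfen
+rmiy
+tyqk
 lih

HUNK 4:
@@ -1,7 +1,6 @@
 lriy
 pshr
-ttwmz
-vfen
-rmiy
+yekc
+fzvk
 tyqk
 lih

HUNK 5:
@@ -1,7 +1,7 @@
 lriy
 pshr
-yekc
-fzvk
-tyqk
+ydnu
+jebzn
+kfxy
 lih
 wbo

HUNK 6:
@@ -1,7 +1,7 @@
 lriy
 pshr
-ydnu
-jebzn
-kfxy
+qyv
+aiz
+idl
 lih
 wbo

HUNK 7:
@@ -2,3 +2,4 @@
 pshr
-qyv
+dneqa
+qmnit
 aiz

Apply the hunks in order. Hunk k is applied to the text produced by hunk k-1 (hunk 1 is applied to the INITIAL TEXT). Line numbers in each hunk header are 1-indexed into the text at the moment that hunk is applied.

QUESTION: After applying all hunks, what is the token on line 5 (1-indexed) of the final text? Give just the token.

Answer: aiz

Derivation:
Hunk 1: at line 3 remove [myin] add [dbli,iwnsr] -> 9 lines: lriy pshr brg ihc dbli iwnsr tus lih wbo
Hunk 2: at line 2 remove [brg,ihc,dbli] add [ttwmz] -> 7 lines: lriy pshr ttwmz iwnsr tus lih wbo
Hunk 3: at line 3 remove [iwnsr,tus] add [vfen,rmiy,tyqk] -> 8 lines: lriy pshr ttwmz vfen rmiy tyqk lih wbo
Hunk 4: at line 1 remove [ttwmz,vfen,rmiy] add [yekc,fzvk] -> 7 lines: lriy pshr yekc fzvk tyqk lih wbo
Hunk 5: at line 1 remove [yekc,fzvk,tyqk] add [ydnu,jebzn,kfxy] -> 7 lines: lriy pshr ydnu jebzn kfxy lih wbo
Hunk 6: at line 1 remove [ydnu,jebzn,kfxy] add [qyv,aiz,idl] -> 7 lines: lriy pshr qyv aiz idl lih wbo
Hunk 7: at line 2 remove [qyv] add [dneqa,qmnit] -> 8 lines: lriy pshr dneqa qmnit aiz idl lih wbo
Final line 5: aiz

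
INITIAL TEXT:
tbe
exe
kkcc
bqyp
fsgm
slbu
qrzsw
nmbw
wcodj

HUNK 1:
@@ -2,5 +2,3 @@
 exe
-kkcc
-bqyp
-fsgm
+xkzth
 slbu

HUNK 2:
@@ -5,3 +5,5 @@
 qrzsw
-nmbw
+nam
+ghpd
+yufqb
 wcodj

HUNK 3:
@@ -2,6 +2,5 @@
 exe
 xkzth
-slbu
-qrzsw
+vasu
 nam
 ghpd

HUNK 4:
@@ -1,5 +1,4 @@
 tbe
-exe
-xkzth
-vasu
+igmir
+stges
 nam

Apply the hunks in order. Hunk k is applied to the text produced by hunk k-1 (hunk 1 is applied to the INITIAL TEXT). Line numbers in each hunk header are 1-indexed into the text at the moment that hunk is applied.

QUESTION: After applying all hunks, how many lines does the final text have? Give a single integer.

Hunk 1: at line 2 remove [kkcc,bqyp,fsgm] add [xkzth] -> 7 lines: tbe exe xkzth slbu qrzsw nmbw wcodj
Hunk 2: at line 5 remove [nmbw] add [nam,ghpd,yufqb] -> 9 lines: tbe exe xkzth slbu qrzsw nam ghpd yufqb wcodj
Hunk 3: at line 2 remove [slbu,qrzsw] add [vasu] -> 8 lines: tbe exe xkzth vasu nam ghpd yufqb wcodj
Hunk 4: at line 1 remove [exe,xkzth,vasu] add [igmir,stges] -> 7 lines: tbe igmir stges nam ghpd yufqb wcodj
Final line count: 7

Answer: 7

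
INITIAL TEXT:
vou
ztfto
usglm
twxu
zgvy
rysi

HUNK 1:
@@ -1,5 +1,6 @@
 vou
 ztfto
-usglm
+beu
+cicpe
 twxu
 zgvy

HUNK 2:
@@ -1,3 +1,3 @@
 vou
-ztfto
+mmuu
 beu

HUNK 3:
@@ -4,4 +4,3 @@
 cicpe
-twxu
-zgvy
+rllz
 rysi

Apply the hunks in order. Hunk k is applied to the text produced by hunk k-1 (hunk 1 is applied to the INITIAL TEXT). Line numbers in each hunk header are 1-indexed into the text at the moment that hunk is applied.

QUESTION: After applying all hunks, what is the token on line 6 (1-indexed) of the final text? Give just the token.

Answer: rysi

Derivation:
Hunk 1: at line 1 remove [usglm] add [beu,cicpe] -> 7 lines: vou ztfto beu cicpe twxu zgvy rysi
Hunk 2: at line 1 remove [ztfto] add [mmuu] -> 7 lines: vou mmuu beu cicpe twxu zgvy rysi
Hunk 3: at line 4 remove [twxu,zgvy] add [rllz] -> 6 lines: vou mmuu beu cicpe rllz rysi
Final line 6: rysi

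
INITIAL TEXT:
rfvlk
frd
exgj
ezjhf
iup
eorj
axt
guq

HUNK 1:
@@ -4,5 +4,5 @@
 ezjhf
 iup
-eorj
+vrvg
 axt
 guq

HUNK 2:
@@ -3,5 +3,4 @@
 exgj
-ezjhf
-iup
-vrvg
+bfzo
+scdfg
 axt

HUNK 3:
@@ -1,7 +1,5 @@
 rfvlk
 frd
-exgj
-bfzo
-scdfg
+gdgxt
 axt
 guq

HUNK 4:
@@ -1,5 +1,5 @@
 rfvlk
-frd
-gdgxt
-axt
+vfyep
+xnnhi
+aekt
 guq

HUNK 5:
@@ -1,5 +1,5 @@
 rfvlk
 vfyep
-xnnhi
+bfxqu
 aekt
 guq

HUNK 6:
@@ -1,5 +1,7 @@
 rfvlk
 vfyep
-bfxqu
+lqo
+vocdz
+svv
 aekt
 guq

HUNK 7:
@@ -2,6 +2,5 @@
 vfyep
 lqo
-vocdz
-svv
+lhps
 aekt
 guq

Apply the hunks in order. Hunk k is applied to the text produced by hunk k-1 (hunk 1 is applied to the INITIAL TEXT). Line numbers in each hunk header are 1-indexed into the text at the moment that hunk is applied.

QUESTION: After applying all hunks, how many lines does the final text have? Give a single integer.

Answer: 6

Derivation:
Hunk 1: at line 4 remove [eorj] add [vrvg] -> 8 lines: rfvlk frd exgj ezjhf iup vrvg axt guq
Hunk 2: at line 3 remove [ezjhf,iup,vrvg] add [bfzo,scdfg] -> 7 lines: rfvlk frd exgj bfzo scdfg axt guq
Hunk 3: at line 1 remove [exgj,bfzo,scdfg] add [gdgxt] -> 5 lines: rfvlk frd gdgxt axt guq
Hunk 4: at line 1 remove [frd,gdgxt,axt] add [vfyep,xnnhi,aekt] -> 5 lines: rfvlk vfyep xnnhi aekt guq
Hunk 5: at line 1 remove [xnnhi] add [bfxqu] -> 5 lines: rfvlk vfyep bfxqu aekt guq
Hunk 6: at line 1 remove [bfxqu] add [lqo,vocdz,svv] -> 7 lines: rfvlk vfyep lqo vocdz svv aekt guq
Hunk 7: at line 2 remove [vocdz,svv] add [lhps] -> 6 lines: rfvlk vfyep lqo lhps aekt guq
Final line count: 6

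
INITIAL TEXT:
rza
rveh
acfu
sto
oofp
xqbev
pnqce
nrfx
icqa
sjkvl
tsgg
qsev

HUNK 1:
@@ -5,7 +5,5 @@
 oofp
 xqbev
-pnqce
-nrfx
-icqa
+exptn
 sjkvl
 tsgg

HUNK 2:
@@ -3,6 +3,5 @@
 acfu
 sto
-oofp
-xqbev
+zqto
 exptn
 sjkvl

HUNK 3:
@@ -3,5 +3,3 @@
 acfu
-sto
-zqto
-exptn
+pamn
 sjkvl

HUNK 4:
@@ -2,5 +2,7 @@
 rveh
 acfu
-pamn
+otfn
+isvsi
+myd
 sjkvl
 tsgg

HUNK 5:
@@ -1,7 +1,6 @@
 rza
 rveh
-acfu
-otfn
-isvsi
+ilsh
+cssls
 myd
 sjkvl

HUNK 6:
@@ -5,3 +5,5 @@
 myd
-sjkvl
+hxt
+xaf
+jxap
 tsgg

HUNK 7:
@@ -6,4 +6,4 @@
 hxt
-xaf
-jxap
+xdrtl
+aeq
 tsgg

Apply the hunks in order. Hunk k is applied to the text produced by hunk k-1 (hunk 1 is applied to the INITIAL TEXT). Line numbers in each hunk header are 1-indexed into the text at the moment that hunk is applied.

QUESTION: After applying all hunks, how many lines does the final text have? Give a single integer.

Answer: 10

Derivation:
Hunk 1: at line 5 remove [pnqce,nrfx,icqa] add [exptn] -> 10 lines: rza rveh acfu sto oofp xqbev exptn sjkvl tsgg qsev
Hunk 2: at line 3 remove [oofp,xqbev] add [zqto] -> 9 lines: rza rveh acfu sto zqto exptn sjkvl tsgg qsev
Hunk 3: at line 3 remove [sto,zqto,exptn] add [pamn] -> 7 lines: rza rveh acfu pamn sjkvl tsgg qsev
Hunk 4: at line 2 remove [pamn] add [otfn,isvsi,myd] -> 9 lines: rza rveh acfu otfn isvsi myd sjkvl tsgg qsev
Hunk 5: at line 1 remove [acfu,otfn,isvsi] add [ilsh,cssls] -> 8 lines: rza rveh ilsh cssls myd sjkvl tsgg qsev
Hunk 6: at line 5 remove [sjkvl] add [hxt,xaf,jxap] -> 10 lines: rza rveh ilsh cssls myd hxt xaf jxap tsgg qsev
Hunk 7: at line 6 remove [xaf,jxap] add [xdrtl,aeq] -> 10 lines: rza rveh ilsh cssls myd hxt xdrtl aeq tsgg qsev
Final line count: 10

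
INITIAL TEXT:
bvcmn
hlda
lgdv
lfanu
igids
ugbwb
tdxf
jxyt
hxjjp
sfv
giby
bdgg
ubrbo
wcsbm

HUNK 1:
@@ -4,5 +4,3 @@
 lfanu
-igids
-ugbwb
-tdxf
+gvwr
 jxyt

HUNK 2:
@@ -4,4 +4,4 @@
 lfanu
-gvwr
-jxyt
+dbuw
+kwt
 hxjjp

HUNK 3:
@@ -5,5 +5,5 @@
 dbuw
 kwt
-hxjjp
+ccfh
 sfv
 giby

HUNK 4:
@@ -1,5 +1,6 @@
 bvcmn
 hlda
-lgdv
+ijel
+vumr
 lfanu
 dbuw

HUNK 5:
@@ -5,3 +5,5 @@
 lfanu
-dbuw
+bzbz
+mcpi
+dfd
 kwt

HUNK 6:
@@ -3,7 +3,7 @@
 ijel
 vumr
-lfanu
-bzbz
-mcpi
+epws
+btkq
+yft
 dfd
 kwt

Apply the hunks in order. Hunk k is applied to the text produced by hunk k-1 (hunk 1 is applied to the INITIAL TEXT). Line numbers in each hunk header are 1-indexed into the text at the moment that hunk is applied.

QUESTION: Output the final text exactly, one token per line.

Hunk 1: at line 4 remove [igids,ugbwb,tdxf] add [gvwr] -> 12 lines: bvcmn hlda lgdv lfanu gvwr jxyt hxjjp sfv giby bdgg ubrbo wcsbm
Hunk 2: at line 4 remove [gvwr,jxyt] add [dbuw,kwt] -> 12 lines: bvcmn hlda lgdv lfanu dbuw kwt hxjjp sfv giby bdgg ubrbo wcsbm
Hunk 3: at line 5 remove [hxjjp] add [ccfh] -> 12 lines: bvcmn hlda lgdv lfanu dbuw kwt ccfh sfv giby bdgg ubrbo wcsbm
Hunk 4: at line 1 remove [lgdv] add [ijel,vumr] -> 13 lines: bvcmn hlda ijel vumr lfanu dbuw kwt ccfh sfv giby bdgg ubrbo wcsbm
Hunk 5: at line 5 remove [dbuw] add [bzbz,mcpi,dfd] -> 15 lines: bvcmn hlda ijel vumr lfanu bzbz mcpi dfd kwt ccfh sfv giby bdgg ubrbo wcsbm
Hunk 6: at line 3 remove [lfanu,bzbz,mcpi] add [epws,btkq,yft] -> 15 lines: bvcmn hlda ijel vumr epws btkq yft dfd kwt ccfh sfv giby bdgg ubrbo wcsbm

Answer: bvcmn
hlda
ijel
vumr
epws
btkq
yft
dfd
kwt
ccfh
sfv
giby
bdgg
ubrbo
wcsbm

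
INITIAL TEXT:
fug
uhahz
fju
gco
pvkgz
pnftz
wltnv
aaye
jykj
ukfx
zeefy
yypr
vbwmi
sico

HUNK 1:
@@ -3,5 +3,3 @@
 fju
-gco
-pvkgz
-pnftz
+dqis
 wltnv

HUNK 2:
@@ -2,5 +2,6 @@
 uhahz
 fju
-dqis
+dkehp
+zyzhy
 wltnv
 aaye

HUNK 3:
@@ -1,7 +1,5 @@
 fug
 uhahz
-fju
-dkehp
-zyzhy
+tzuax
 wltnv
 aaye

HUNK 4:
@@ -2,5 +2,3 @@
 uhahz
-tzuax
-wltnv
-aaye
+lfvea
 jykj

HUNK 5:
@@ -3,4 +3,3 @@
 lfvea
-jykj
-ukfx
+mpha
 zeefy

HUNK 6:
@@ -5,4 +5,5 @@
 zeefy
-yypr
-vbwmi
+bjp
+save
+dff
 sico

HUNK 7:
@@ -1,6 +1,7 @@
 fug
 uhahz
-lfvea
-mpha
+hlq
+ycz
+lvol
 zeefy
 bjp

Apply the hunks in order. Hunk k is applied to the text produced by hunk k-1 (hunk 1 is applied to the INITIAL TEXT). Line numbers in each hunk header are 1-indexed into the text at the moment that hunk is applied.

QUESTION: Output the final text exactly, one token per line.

Hunk 1: at line 3 remove [gco,pvkgz,pnftz] add [dqis] -> 12 lines: fug uhahz fju dqis wltnv aaye jykj ukfx zeefy yypr vbwmi sico
Hunk 2: at line 2 remove [dqis] add [dkehp,zyzhy] -> 13 lines: fug uhahz fju dkehp zyzhy wltnv aaye jykj ukfx zeefy yypr vbwmi sico
Hunk 3: at line 1 remove [fju,dkehp,zyzhy] add [tzuax] -> 11 lines: fug uhahz tzuax wltnv aaye jykj ukfx zeefy yypr vbwmi sico
Hunk 4: at line 2 remove [tzuax,wltnv,aaye] add [lfvea] -> 9 lines: fug uhahz lfvea jykj ukfx zeefy yypr vbwmi sico
Hunk 5: at line 3 remove [jykj,ukfx] add [mpha] -> 8 lines: fug uhahz lfvea mpha zeefy yypr vbwmi sico
Hunk 6: at line 5 remove [yypr,vbwmi] add [bjp,save,dff] -> 9 lines: fug uhahz lfvea mpha zeefy bjp save dff sico
Hunk 7: at line 1 remove [lfvea,mpha] add [hlq,ycz,lvol] -> 10 lines: fug uhahz hlq ycz lvol zeefy bjp save dff sico

Answer: fug
uhahz
hlq
ycz
lvol
zeefy
bjp
save
dff
sico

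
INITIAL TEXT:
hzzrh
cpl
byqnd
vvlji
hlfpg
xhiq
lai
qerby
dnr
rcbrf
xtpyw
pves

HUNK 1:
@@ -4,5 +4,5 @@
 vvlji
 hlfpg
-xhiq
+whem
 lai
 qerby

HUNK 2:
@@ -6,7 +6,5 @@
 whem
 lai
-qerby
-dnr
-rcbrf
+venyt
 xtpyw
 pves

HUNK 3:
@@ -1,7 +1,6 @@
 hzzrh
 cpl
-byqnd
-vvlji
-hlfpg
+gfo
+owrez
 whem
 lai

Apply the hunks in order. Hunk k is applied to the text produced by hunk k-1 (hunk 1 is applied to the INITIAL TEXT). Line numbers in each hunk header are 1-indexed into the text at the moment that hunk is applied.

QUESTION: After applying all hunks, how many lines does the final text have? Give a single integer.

Answer: 9

Derivation:
Hunk 1: at line 4 remove [xhiq] add [whem] -> 12 lines: hzzrh cpl byqnd vvlji hlfpg whem lai qerby dnr rcbrf xtpyw pves
Hunk 2: at line 6 remove [qerby,dnr,rcbrf] add [venyt] -> 10 lines: hzzrh cpl byqnd vvlji hlfpg whem lai venyt xtpyw pves
Hunk 3: at line 1 remove [byqnd,vvlji,hlfpg] add [gfo,owrez] -> 9 lines: hzzrh cpl gfo owrez whem lai venyt xtpyw pves
Final line count: 9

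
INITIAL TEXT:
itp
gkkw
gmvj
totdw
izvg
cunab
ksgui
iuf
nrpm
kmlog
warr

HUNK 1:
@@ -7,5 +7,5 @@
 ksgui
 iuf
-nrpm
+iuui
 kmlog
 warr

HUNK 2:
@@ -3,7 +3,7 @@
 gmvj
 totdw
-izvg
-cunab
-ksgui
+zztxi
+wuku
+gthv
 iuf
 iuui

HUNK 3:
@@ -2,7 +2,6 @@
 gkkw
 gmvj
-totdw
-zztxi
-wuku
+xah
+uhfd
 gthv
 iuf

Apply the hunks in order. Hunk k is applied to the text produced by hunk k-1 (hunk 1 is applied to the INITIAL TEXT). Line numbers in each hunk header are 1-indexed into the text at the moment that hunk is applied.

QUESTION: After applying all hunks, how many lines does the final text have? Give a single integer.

Hunk 1: at line 7 remove [nrpm] add [iuui] -> 11 lines: itp gkkw gmvj totdw izvg cunab ksgui iuf iuui kmlog warr
Hunk 2: at line 3 remove [izvg,cunab,ksgui] add [zztxi,wuku,gthv] -> 11 lines: itp gkkw gmvj totdw zztxi wuku gthv iuf iuui kmlog warr
Hunk 3: at line 2 remove [totdw,zztxi,wuku] add [xah,uhfd] -> 10 lines: itp gkkw gmvj xah uhfd gthv iuf iuui kmlog warr
Final line count: 10

Answer: 10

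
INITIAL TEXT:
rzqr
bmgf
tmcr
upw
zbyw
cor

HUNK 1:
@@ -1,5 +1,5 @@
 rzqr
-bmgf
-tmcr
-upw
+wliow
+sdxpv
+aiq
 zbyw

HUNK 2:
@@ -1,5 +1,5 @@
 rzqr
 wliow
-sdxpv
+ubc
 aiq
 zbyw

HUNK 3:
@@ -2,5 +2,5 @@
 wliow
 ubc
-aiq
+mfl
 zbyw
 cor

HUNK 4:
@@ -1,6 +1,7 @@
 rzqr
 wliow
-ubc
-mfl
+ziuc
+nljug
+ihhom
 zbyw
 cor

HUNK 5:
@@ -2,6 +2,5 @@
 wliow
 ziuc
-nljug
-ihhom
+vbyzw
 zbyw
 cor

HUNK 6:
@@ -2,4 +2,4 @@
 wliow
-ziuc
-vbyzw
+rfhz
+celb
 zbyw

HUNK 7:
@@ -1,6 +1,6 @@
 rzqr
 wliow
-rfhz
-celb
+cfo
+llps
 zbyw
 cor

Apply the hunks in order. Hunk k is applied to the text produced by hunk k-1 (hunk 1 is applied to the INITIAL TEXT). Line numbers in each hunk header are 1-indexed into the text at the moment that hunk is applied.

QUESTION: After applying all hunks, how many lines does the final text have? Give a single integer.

Hunk 1: at line 1 remove [bmgf,tmcr,upw] add [wliow,sdxpv,aiq] -> 6 lines: rzqr wliow sdxpv aiq zbyw cor
Hunk 2: at line 1 remove [sdxpv] add [ubc] -> 6 lines: rzqr wliow ubc aiq zbyw cor
Hunk 3: at line 2 remove [aiq] add [mfl] -> 6 lines: rzqr wliow ubc mfl zbyw cor
Hunk 4: at line 1 remove [ubc,mfl] add [ziuc,nljug,ihhom] -> 7 lines: rzqr wliow ziuc nljug ihhom zbyw cor
Hunk 5: at line 2 remove [nljug,ihhom] add [vbyzw] -> 6 lines: rzqr wliow ziuc vbyzw zbyw cor
Hunk 6: at line 2 remove [ziuc,vbyzw] add [rfhz,celb] -> 6 lines: rzqr wliow rfhz celb zbyw cor
Hunk 7: at line 1 remove [rfhz,celb] add [cfo,llps] -> 6 lines: rzqr wliow cfo llps zbyw cor
Final line count: 6

Answer: 6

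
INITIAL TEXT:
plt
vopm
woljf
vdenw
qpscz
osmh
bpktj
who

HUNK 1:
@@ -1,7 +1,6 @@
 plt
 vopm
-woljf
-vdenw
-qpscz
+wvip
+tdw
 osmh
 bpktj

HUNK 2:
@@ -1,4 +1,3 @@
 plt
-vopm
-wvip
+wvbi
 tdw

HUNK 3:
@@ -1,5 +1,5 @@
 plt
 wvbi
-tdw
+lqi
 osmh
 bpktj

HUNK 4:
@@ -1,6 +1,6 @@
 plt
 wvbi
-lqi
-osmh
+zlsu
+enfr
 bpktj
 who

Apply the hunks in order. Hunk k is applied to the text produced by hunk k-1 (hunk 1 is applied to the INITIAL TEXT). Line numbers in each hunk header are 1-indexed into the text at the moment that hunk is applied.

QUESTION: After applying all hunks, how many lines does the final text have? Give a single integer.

Hunk 1: at line 1 remove [woljf,vdenw,qpscz] add [wvip,tdw] -> 7 lines: plt vopm wvip tdw osmh bpktj who
Hunk 2: at line 1 remove [vopm,wvip] add [wvbi] -> 6 lines: plt wvbi tdw osmh bpktj who
Hunk 3: at line 1 remove [tdw] add [lqi] -> 6 lines: plt wvbi lqi osmh bpktj who
Hunk 4: at line 1 remove [lqi,osmh] add [zlsu,enfr] -> 6 lines: plt wvbi zlsu enfr bpktj who
Final line count: 6

Answer: 6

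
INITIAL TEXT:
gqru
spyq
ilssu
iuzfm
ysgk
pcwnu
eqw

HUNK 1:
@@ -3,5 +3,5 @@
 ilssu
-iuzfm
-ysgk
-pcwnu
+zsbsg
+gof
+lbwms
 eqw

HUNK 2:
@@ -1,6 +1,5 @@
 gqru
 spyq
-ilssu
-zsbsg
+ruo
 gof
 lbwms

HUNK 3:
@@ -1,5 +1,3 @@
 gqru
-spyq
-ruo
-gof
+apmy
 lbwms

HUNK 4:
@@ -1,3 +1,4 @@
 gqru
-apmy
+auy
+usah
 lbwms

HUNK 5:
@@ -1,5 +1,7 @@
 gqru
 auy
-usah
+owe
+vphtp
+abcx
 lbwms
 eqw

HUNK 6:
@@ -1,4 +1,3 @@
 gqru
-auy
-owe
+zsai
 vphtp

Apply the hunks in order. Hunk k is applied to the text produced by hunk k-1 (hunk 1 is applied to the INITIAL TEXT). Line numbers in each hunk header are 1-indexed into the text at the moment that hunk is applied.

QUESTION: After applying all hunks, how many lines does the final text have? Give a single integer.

Hunk 1: at line 3 remove [iuzfm,ysgk,pcwnu] add [zsbsg,gof,lbwms] -> 7 lines: gqru spyq ilssu zsbsg gof lbwms eqw
Hunk 2: at line 1 remove [ilssu,zsbsg] add [ruo] -> 6 lines: gqru spyq ruo gof lbwms eqw
Hunk 3: at line 1 remove [spyq,ruo,gof] add [apmy] -> 4 lines: gqru apmy lbwms eqw
Hunk 4: at line 1 remove [apmy] add [auy,usah] -> 5 lines: gqru auy usah lbwms eqw
Hunk 5: at line 1 remove [usah] add [owe,vphtp,abcx] -> 7 lines: gqru auy owe vphtp abcx lbwms eqw
Hunk 6: at line 1 remove [auy,owe] add [zsai] -> 6 lines: gqru zsai vphtp abcx lbwms eqw
Final line count: 6

Answer: 6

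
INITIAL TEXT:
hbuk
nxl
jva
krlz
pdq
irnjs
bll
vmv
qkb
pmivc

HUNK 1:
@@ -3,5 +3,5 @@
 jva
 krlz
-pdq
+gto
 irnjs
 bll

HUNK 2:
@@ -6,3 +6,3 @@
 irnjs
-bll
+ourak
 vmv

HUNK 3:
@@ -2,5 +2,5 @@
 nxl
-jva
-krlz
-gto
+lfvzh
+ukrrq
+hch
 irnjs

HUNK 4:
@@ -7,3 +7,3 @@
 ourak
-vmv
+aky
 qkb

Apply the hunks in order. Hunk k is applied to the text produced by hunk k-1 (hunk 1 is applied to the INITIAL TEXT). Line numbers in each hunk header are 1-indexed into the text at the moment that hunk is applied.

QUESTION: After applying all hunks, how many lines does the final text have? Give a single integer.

Hunk 1: at line 3 remove [pdq] add [gto] -> 10 lines: hbuk nxl jva krlz gto irnjs bll vmv qkb pmivc
Hunk 2: at line 6 remove [bll] add [ourak] -> 10 lines: hbuk nxl jva krlz gto irnjs ourak vmv qkb pmivc
Hunk 3: at line 2 remove [jva,krlz,gto] add [lfvzh,ukrrq,hch] -> 10 lines: hbuk nxl lfvzh ukrrq hch irnjs ourak vmv qkb pmivc
Hunk 4: at line 7 remove [vmv] add [aky] -> 10 lines: hbuk nxl lfvzh ukrrq hch irnjs ourak aky qkb pmivc
Final line count: 10

Answer: 10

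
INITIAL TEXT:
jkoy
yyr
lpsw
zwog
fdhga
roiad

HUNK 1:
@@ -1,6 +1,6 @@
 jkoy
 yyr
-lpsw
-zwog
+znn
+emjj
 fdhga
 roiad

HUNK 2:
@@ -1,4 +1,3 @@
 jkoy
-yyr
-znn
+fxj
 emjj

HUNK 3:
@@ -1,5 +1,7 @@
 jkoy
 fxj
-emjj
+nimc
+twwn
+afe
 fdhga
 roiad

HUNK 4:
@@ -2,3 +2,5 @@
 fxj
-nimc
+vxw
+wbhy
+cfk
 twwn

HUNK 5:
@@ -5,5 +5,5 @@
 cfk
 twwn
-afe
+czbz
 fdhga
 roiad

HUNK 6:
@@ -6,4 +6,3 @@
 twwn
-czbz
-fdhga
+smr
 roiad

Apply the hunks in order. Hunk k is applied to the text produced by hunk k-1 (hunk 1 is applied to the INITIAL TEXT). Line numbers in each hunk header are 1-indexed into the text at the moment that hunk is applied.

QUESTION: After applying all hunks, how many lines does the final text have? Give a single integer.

Answer: 8

Derivation:
Hunk 1: at line 1 remove [lpsw,zwog] add [znn,emjj] -> 6 lines: jkoy yyr znn emjj fdhga roiad
Hunk 2: at line 1 remove [yyr,znn] add [fxj] -> 5 lines: jkoy fxj emjj fdhga roiad
Hunk 3: at line 1 remove [emjj] add [nimc,twwn,afe] -> 7 lines: jkoy fxj nimc twwn afe fdhga roiad
Hunk 4: at line 2 remove [nimc] add [vxw,wbhy,cfk] -> 9 lines: jkoy fxj vxw wbhy cfk twwn afe fdhga roiad
Hunk 5: at line 5 remove [afe] add [czbz] -> 9 lines: jkoy fxj vxw wbhy cfk twwn czbz fdhga roiad
Hunk 6: at line 6 remove [czbz,fdhga] add [smr] -> 8 lines: jkoy fxj vxw wbhy cfk twwn smr roiad
Final line count: 8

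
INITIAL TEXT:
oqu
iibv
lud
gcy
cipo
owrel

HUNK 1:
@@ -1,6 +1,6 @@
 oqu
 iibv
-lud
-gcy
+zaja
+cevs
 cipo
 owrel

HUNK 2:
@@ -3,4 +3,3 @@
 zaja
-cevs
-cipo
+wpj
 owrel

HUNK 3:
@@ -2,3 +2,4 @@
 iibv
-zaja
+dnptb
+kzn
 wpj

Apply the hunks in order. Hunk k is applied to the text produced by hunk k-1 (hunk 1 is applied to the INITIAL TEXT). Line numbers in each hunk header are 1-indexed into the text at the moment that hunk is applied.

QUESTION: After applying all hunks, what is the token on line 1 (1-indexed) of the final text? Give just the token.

Answer: oqu

Derivation:
Hunk 1: at line 1 remove [lud,gcy] add [zaja,cevs] -> 6 lines: oqu iibv zaja cevs cipo owrel
Hunk 2: at line 3 remove [cevs,cipo] add [wpj] -> 5 lines: oqu iibv zaja wpj owrel
Hunk 3: at line 2 remove [zaja] add [dnptb,kzn] -> 6 lines: oqu iibv dnptb kzn wpj owrel
Final line 1: oqu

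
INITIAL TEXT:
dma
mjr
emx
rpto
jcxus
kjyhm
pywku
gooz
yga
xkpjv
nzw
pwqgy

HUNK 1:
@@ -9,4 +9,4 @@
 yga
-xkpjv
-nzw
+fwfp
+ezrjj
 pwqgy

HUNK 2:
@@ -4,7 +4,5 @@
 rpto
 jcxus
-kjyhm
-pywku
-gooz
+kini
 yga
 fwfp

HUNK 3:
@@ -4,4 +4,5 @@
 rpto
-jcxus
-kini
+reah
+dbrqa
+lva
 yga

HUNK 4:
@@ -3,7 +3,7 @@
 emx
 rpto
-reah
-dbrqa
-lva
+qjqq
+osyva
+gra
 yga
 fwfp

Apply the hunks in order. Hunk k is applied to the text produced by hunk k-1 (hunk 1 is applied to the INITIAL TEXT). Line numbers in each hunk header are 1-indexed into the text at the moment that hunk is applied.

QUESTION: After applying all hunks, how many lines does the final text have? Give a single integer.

Answer: 11

Derivation:
Hunk 1: at line 9 remove [xkpjv,nzw] add [fwfp,ezrjj] -> 12 lines: dma mjr emx rpto jcxus kjyhm pywku gooz yga fwfp ezrjj pwqgy
Hunk 2: at line 4 remove [kjyhm,pywku,gooz] add [kini] -> 10 lines: dma mjr emx rpto jcxus kini yga fwfp ezrjj pwqgy
Hunk 3: at line 4 remove [jcxus,kini] add [reah,dbrqa,lva] -> 11 lines: dma mjr emx rpto reah dbrqa lva yga fwfp ezrjj pwqgy
Hunk 4: at line 3 remove [reah,dbrqa,lva] add [qjqq,osyva,gra] -> 11 lines: dma mjr emx rpto qjqq osyva gra yga fwfp ezrjj pwqgy
Final line count: 11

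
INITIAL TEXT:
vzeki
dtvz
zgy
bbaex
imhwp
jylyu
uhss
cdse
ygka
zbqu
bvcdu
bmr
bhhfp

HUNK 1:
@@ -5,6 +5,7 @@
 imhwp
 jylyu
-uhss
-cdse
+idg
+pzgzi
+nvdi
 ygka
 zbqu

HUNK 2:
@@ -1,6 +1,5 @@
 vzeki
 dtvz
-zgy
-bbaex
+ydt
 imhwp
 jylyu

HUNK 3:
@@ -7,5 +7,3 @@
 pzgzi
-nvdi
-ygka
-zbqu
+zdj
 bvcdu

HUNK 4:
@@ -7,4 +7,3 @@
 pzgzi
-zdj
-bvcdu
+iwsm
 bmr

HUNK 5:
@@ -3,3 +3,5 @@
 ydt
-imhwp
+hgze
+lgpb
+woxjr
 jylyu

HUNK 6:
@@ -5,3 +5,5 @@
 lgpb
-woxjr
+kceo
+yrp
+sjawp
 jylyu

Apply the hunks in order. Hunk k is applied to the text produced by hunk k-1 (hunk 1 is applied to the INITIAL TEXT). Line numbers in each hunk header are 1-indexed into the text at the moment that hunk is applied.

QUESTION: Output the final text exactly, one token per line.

Hunk 1: at line 5 remove [uhss,cdse] add [idg,pzgzi,nvdi] -> 14 lines: vzeki dtvz zgy bbaex imhwp jylyu idg pzgzi nvdi ygka zbqu bvcdu bmr bhhfp
Hunk 2: at line 1 remove [zgy,bbaex] add [ydt] -> 13 lines: vzeki dtvz ydt imhwp jylyu idg pzgzi nvdi ygka zbqu bvcdu bmr bhhfp
Hunk 3: at line 7 remove [nvdi,ygka,zbqu] add [zdj] -> 11 lines: vzeki dtvz ydt imhwp jylyu idg pzgzi zdj bvcdu bmr bhhfp
Hunk 4: at line 7 remove [zdj,bvcdu] add [iwsm] -> 10 lines: vzeki dtvz ydt imhwp jylyu idg pzgzi iwsm bmr bhhfp
Hunk 5: at line 3 remove [imhwp] add [hgze,lgpb,woxjr] -> 12 lines: vzeki dtvz ydt hgze lgpb woxjr jylyu idg pzgzi iwsm bmr bhhfp
Hunk 6: at line 5 remove [woxjr] add [kceo,yrp,sjawp] -> 14 lines: vzeki dtvz ydt hgze lgpb kceo yrp sjawp jylyu idg pzgzi iwsm bmr bhhfp

Answer: vzeki
dtvz
ydt
hgze
lgpb
kceo
yrp
sjawp
jylyu
idg
pzgzi
iwsm
bmr
bhhfp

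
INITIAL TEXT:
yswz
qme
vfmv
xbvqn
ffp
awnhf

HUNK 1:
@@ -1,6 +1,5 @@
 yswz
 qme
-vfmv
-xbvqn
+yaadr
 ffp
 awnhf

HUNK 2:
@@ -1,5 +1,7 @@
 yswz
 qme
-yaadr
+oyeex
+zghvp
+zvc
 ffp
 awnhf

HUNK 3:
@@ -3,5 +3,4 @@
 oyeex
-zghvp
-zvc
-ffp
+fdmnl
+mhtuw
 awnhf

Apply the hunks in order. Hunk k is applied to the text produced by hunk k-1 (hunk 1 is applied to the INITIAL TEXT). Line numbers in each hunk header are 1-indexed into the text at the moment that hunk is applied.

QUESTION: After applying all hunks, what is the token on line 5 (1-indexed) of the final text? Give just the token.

Hunk 1: at line 1 remove [vfmv,xbvqn] add [yaadr] -> 5 lines: yswz qme yaadr ffp awnhf
Hunk 2: at line 1 remove [yaadr] add [oyeex,zghvp,zvc] -> 7 lines: yswz qme oyeex zghvp zvc ffp awnhf
Hunk 3: at line 3 remove [zghvp,zvc,ffp] add [fdmnl,mhtuw] -> 6 lines: yswz qme oyeex fdmnl mhtuw awnhf
Final line 5: mhtuw

Answer: mhtuw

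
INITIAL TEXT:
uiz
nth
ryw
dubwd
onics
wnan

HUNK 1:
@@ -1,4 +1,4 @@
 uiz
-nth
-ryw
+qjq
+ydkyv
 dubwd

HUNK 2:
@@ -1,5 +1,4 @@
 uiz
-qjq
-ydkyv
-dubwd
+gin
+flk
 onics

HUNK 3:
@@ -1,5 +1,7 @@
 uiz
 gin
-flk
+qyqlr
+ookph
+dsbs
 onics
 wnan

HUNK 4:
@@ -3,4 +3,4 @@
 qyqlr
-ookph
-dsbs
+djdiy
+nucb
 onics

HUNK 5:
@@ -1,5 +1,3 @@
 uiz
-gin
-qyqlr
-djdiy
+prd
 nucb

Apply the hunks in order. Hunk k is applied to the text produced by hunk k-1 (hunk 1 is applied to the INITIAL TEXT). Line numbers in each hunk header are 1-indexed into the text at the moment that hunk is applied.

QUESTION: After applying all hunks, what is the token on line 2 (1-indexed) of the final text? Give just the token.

Answer: prd

Derivation:
Hunk 1: at line 1 remove [nth,ryw] add [qjq,ydkyv] -> 6 lines: uiz qjq ydkyv dubwd onics wnan
Hunk 2: at line 1 remove [qjq,ydkyv,dubwd] add [gin,flk] -> 5 lines: uiz gin flk onics wnan
Hunk 3: at line 1 remove [flk] add [qyqlr,ookph,dsbs] -> 7 lines: uiz gin qyqlr ookph dsbs onics wnan
Hunk 4: at line 3 remove [ookph,dsbs] add [djdiy,nucb] -> 7 lines: uiz gin qyqlr djdiy nucb onics wnan
Hunk 5: at line 1 remove [gin,qyqlr,djdiy] add [prd] -> 5 lines: uiz prd nucb onics wnan
Final line 2: prd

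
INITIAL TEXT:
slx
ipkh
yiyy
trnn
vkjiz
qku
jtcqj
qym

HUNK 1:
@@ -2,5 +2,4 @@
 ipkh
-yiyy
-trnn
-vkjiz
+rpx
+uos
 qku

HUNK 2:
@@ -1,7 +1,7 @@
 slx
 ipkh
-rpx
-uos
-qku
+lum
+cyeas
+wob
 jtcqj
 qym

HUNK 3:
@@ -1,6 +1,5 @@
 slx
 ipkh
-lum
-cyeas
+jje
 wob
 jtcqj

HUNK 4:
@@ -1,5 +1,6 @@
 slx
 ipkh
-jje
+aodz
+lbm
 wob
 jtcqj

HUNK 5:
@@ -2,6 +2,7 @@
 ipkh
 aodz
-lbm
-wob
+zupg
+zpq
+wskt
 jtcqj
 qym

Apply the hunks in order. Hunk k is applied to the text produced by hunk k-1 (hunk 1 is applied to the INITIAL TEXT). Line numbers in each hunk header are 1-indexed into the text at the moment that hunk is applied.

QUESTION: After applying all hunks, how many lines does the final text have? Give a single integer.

Hunk 1: at line 2 remove [yiyy,trnn,vkjiz] add [rpx,uos] -> 7 lines: slx ipkh rpx uos qku jtcqj qym
Hunk 2: at line 1 remove [rpx,uos,qku] add [lum,cyeas,wob] -> 7 lines: slx ipkh lum cyeas wob jtcqj qym
Hunk 3: at line 1 remove [lum,cyeas] add [jje] -> 6 lines: slx ipkh jje wob jtcqj qym
Hunk 4: at line 1 remove [jje] add [aodz,lbm] -> 7 lines: slx ipkh aodz lbm wob jtcqj qym
Hunk 5: at line 2 remove [lbm,wob] add [zupg,zpq,wskt] -> 8 lines: slx ipkh aodz zupg zpq wskt jtcqj qym
Final line count: 8

Answer: 8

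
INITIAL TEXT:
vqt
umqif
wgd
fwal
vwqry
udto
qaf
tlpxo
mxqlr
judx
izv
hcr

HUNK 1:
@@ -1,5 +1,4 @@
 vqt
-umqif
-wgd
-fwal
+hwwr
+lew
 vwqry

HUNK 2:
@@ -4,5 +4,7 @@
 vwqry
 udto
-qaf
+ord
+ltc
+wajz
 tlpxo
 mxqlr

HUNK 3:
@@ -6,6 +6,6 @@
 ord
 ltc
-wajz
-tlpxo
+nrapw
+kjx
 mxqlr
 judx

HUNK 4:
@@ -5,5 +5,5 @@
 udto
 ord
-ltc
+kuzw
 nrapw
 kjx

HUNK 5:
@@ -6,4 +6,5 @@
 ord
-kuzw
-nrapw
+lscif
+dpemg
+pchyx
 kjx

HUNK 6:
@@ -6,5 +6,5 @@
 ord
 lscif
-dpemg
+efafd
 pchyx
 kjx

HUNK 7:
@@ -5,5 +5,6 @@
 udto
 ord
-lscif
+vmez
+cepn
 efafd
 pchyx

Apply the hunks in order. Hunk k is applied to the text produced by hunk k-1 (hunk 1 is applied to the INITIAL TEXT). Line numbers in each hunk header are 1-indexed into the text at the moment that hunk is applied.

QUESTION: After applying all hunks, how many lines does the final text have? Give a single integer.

Answer: 15

Derivation:
Hunk 1: at line 1 remove [umqif,wgd,fwal] add [hwwr,lew] -> 11 lines: vqt hwwr lew vwqry udto qaf tlpxo mxqlr judx izv hcr
Hunk 2: at line 4 remove [qaf] add [ord,ltc,wajz] -> 13 lines: vqt hwwr lew vwqry udto ord ltc wajz tlpxo mxqlr judx izv hcr
Hunk 3: at line 6 remove [wajz,tlpxo] add [nrapw,kjx] -> 13 lines: vqt hwwr lew vwqry udto ord ltc nrapw kjx mxqlr judx izv hcr
Hunk 4: at line 5 remove [ltc] add [kuzw] -> 13 lines: vqt hwwr lew vwqry udto ord kuzw nrapw kjx mxqlr judx izv hcr
Hunk 5: at line 6 remove [kuzw,nrapw] add [lscif,dpemg,pchyx] -> 14 lines: vqt hwwr lew vwqry udto ord lscif dpemg pchyx kjx mxqlr judx izv hcr
Hunk 6: at line 6 remove [dpemg] add [efafd] -> 14 lines: vqt hwwr lew vwqry udto ord lscif efafd pchyx kjx mxqlr judx izv hcr
Hunk 7: at line 5 remove [lscif] add [vmez,cepn] -> 15 lines: vqt hwwr lew vwqry udto ord vmez cepn efafd pchyx kjx mxqlr judx izv hcr
Final line count: 15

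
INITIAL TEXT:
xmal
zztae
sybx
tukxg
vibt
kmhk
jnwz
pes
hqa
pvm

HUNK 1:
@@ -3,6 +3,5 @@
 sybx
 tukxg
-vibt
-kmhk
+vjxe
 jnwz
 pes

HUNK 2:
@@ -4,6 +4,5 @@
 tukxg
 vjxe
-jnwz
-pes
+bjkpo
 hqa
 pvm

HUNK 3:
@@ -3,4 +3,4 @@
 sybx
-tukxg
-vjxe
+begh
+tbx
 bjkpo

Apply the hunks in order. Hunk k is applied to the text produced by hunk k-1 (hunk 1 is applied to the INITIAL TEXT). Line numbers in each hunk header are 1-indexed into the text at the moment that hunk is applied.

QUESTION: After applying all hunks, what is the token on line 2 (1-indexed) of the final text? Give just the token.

Hunk 1: at line 3 remove [vibt,kmhk] add [vjxe] -> 9 lines: xmal zztae sybx tukxg vjxe jnwz pes hqa pvm
Hunk 2: at line 4 remove [jnwz,pes] add [bjkpo] -> 8 lines: xmal zztae sybx tukxg vjxe bjkpo hqa pvm
Hunk 3: at line 3 remove [tukxg,vjxe] add [begh,tbx] -> 8 lines: xmal zztae sybx begh tbx bjkpo hqa pvm
Final line 2: zztae

Answer: zztae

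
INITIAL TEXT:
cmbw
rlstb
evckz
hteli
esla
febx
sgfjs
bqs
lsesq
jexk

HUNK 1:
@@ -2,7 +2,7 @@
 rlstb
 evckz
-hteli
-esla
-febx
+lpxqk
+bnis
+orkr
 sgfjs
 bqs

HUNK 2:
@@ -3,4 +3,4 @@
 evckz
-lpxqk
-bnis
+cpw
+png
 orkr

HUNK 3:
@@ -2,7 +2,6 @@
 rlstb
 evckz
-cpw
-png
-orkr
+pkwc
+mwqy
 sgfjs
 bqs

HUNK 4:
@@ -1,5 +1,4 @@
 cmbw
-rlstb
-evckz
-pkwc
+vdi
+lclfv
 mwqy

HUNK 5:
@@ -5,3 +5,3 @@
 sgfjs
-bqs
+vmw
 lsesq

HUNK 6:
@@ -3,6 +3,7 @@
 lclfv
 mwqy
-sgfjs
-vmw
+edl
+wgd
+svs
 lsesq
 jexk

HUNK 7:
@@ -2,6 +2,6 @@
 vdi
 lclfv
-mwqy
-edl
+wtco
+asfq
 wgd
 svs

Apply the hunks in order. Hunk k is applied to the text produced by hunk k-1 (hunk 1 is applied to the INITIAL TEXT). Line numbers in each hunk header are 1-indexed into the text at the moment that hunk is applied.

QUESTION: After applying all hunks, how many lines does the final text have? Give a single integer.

Hunk 1: at line 2 remove [hteli,esla,febx] add [lpxqk,bnis,orkr] -> 10 lines: cmbw rlstb evckz lpxqk bnis orkr sgfjs bqs lsesq jexk
Hunk 2: at line 3 remove [lpxqk,bnis] add [cpw,png] -> 10 lines: cmbw rlstb evckz cpw png orkr sgfjs bqs lsesq jexk
Hunk 3: at line 2 remove [cpw,png,orkr] add [pkwc,mwqy] -> 9 lines: cmbw rlstb evckz pkwc mwqy sgfjs bqs lsesq jexk
Hunk 4: at line 1 remove [rlstb,evckz,pkwc] add [vdi,lclfv] -> 8 lines: cmbw vdi lclfv mwqy sgfjs bqs lsesq jexk
Hunk 5: at line 5 remove [bqs] add [vmw] -> 8 lines: cmbw vdi lclfv mwqy sgfjs vmw lsesq jexk
Hunk 6: at line 3 remove [sgfjs,vmw] add [edl,wgd,svs] -> 9 lines: cmbw vdi lclfv mwqy edl wgd svs lsesq jexk
Hunk 7: at line 2 remove [mwqy,edl] add [wtco,asfq] -> 9 lines: cmbw vdi lclfv wtco asfq wgd svs lsesq jexk
Final line count: 9

Answer: 9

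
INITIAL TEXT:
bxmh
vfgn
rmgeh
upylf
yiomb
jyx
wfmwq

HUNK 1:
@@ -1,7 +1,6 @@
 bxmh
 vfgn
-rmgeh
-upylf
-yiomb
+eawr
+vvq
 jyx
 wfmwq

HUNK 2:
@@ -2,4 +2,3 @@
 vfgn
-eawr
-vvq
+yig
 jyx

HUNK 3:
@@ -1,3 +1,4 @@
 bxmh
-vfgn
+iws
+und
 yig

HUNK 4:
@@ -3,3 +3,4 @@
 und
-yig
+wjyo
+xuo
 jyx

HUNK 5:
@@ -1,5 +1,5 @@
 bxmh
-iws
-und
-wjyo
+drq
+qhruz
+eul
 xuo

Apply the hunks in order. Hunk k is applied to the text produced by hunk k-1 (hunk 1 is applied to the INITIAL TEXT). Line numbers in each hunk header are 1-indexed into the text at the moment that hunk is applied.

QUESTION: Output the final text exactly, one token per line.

Hunk 1: at line 1 remove [rmgeh,upylf,yiomb] add [eawr,vvq] -> 6 lines: bxmh vfgn eawr vvq jyx wfmwq
Hunk 2: at line 2 remove [eawr,vvq] add [yig] -> 5 lines: bxmh vfgn yig jyx wfmwq
Hunk 3: at line 1 remove [vfgn] add [iws,und] -> 6 lines: bxmh iws und yig jyx wfmwq
Hunk 4: at line 3 remove [yig] add [wjyo,xuo] -> 7 lines: bxmh iws und wjyo xuo jyx wfmwq
Hunk 5: at line 1 remove [iws,und,wjyo] add [drq,qhruz,eul] -> 7 lines: bxmh drq qhruz eul xuo jyx wfmwq

Answer: bxmh
drq
qhruz
eul
xuo
jyx
wfmwq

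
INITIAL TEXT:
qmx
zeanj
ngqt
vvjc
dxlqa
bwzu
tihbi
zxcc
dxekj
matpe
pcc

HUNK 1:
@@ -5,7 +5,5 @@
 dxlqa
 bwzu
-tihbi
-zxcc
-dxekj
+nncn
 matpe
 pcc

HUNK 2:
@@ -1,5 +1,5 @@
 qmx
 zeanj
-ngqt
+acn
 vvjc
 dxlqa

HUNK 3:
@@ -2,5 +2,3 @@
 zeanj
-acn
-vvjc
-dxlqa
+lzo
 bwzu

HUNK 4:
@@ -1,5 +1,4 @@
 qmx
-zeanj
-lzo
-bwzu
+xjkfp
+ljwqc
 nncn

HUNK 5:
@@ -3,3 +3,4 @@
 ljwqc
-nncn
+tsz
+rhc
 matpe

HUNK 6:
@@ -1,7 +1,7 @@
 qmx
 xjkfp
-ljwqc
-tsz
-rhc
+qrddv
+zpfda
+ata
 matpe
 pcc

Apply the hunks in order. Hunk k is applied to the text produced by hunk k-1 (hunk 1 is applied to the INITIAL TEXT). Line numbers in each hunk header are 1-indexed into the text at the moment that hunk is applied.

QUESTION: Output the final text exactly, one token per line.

Answer: qmx
xjkfp
qrddv
zpfda
ata
matpe
pcc

Derivation:
Hunk 1: at line 5 remove [tihbi,zxcc,dxekj] add [nncn] -> 9 lines: qmx zeanj ngqt vvjc dxlqa bwzu nncn matpe pcc
Hunk 2: at line 1 remove [ngqt] add [acn] -> 9 lines: qmx zeanj acn vvjc dxlqa bwzu nncn matpe pcc
Hunk 3: at line 2 remove [acn,vvjc,dxlqa] add [lzo] -> 7 lines: qmx zeanj lzo bwzu nncn matpe pcc
Hunk 4: at line 1 remove [zeanj,lzo,bwzu] add [xjkfp,ljwqc] -> 6 lines: qmx xjkfp ljwqc nncn matpe pcc
Hunk 5: at line 3 remove [nncn] add [tsz,rhc] -> 7 lines: qmx xjkfp ljwqc tsz rhc matpe pcc
Hunk 6: at line 1 remove [ljwqc,tsz,rhc] add [qrddv,zpfda,ata] -> 7 lines: qmx xjkfp qrddv zpfda ata matpe pcc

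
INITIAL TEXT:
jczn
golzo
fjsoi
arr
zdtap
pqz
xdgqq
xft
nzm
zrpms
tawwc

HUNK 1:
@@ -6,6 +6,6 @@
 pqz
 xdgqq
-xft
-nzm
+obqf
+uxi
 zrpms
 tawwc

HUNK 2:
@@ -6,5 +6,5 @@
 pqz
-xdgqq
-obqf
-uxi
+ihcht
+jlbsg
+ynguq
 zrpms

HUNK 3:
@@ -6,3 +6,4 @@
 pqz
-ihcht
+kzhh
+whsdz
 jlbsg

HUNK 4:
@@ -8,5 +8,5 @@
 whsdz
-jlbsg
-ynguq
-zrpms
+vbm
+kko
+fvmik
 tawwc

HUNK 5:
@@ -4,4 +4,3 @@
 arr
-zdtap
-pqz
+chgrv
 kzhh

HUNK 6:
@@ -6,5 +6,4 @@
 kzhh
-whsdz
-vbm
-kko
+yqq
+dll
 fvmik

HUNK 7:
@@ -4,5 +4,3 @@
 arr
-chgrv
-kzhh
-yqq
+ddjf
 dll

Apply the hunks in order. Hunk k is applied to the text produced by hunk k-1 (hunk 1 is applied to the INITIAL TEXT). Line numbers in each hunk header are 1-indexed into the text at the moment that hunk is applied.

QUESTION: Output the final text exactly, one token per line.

Hunk 1: at line 6 remove [xft,nzm] add [obqf,uxi] -> 11 lines: jczn golzo fjsoi arr zdtap pqz xdgqq obqf uxi zrpms tawwc
Hunk 2: at line 6 remove [xdgqq,obqf,uxi] add [ihcht,jlbsg,ynguq] -> 11 lines: jczn golzo fjsoi arr zdtap pqz ihcht jlbsg ynguq zrpms tawwc
Hunk 3: at line 6 remove [ihcht] add [kzhh,whsdz] -> 12 lines: jczn golzo fjsoi arr zdtap pqz kzhh whsdz jlbsg ynguq zrpms tawwc
Hunk 4: at line 8 remove [jlbsg,ynguq,zrpms] add [vbm,kko,fvmik] -> 12 lines: jczn golzo fjsoi arr zdtap pqz kzhh whsdz vbm kko fvmik tawwc
Hunk 5: at line 4 remove [zdtap,pqz] add [chgrv] -> 11 lines: jczn golzo fjsoi arr chgrv kzhh whsdz vbm kko fvmik tawwc
Hunk 6: at line 6 remove [whsdz,vbm,kko] add [yqq,dll] -> 10 lines: jczn golzo fjsoi arr chgrv kzhh yqq dll fvmik tawwc
Hunk 7: at line 4 remove [chgrv,kzhh,yqq] add [ddjf] -> 8 lines: jczn golzo fjsoi arr ddjf dll fvmik tawwc

Answer: jczn
golzo
fjsoi
arr
ddjf
dll
fvmik
tawwc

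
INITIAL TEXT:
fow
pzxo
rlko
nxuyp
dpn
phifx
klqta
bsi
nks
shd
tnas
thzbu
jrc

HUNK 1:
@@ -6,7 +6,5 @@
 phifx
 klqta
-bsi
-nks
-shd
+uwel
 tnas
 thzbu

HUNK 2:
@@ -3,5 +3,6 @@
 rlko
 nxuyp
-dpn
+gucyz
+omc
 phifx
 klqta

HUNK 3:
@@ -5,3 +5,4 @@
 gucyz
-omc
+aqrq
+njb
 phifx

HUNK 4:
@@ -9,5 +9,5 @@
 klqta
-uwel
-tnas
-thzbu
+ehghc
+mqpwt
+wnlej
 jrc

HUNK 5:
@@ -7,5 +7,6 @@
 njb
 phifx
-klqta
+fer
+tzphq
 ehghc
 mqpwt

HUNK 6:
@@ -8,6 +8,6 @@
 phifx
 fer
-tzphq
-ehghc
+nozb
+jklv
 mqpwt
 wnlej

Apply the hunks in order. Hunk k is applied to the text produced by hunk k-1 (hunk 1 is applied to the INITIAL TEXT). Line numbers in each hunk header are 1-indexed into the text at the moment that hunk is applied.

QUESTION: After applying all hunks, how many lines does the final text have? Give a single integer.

Hunk 1: at line 6 remove [bsi,nks,shd] add [uwel] -> 11 lines: fow pzxo rlko nxuyp dpn phifx klqta uwel tnas thzbu jrc
Hunk 2: at line 3 remove [dpn] add [gucyz,omc] -> 12 lines: fow pzxo rlko nxuyp gucyz omc phifx klqta uwel tnas thzbu jrc
Hunk 3: at line 5 remove [omc] add [aqrq,njb] -> 13 lines: fow pzxo rlko nxuyp gucyz aqrq njb phifx klqta uwel tnas thzbu jrc
Hunk 4: at line 9 remove [uwel,tnas,thzbu] add [ehghc,mqpwt,wnlej] -> 13 lines: fow pzxo rlko nxuyp gucyz aqrq njb phifx klqta ehghc mqpwt wnlej jrc
Hunk 5: at line 7 remove [klqta] add [fer,tzphq] -> 14 lines: fow pzxo rlko nxuyp gucyz aqrq njb phifx fer tzphq ehghc mqpwt wnlej jrc
Hunk 6: at line 8 remove [tzphq,ehghc] add [nozb,jklv] -> 14 lines: fow pzxo rlko nxuyp gucyz aqrq njb phifx fer nozb jklv mqpwt wnlej jrc
Final line count: 14

Answer: 14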